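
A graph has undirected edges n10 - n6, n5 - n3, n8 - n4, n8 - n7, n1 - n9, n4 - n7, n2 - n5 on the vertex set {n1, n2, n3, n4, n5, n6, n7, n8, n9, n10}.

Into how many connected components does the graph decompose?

4

From n1: component {n1, n9}.
From n2: component {n2, n3, n5}.
From n4: component {n4, n7, n8}.
From n6: component {n6, n10}.
That's 4 components.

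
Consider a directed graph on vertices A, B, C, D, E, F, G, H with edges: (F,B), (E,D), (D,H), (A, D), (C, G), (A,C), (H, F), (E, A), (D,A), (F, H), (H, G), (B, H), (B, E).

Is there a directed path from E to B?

Explore from E.
Distance 1: reach A, D.
Distance 2: reach C, H.
Distance 3: reach F, G.
Distance 4: reach B.
Found B.

Yes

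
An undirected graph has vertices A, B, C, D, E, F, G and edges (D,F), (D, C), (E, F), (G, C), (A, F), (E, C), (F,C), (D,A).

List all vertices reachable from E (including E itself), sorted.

A, C, D, E, F, G

Start at E.
Its neighbours: C, F.
Then their neighbours: A, D, G.
Nothing further is reachable.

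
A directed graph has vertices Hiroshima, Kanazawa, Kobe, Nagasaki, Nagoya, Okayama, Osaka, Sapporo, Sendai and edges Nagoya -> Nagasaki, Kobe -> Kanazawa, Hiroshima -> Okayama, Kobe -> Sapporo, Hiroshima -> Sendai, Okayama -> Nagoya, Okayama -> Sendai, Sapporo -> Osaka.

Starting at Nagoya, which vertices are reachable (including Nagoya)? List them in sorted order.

Start at Nagoya.
Its neighbours: Nagasaki.
Nothing further is reachable.

Nagasaki, Nagoya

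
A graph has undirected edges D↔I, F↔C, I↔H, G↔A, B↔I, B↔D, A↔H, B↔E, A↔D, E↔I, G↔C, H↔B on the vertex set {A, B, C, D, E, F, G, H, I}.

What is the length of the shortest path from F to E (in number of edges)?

Distance 0: F.
Distance 1: C.
Distance 2: G.
Distance 3: A.
Distance 4: D, H.
Distance 5: B, I.
Distance 6: E — contains E.

6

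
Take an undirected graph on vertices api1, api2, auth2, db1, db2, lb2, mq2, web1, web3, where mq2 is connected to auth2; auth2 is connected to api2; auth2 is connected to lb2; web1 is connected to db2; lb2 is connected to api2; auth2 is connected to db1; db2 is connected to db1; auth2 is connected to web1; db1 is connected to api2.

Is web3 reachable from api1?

No

api1 has no edges, so nothing is reachable from it.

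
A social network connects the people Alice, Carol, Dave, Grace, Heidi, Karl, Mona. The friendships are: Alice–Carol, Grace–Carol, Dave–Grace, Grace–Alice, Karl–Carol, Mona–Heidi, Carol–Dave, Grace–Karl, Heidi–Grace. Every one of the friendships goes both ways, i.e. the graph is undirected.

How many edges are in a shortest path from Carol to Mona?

3

Distance 0: Carol.
Distance 1: Alice, Dave, Grace, Karl.
Distance 2: Heidi.
Distance 3: Mona — contains Mona.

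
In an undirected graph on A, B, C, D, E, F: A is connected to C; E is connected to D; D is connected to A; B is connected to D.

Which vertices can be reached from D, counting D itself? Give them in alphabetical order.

A, B, C, D, E

Start at D.
Its neighbours: A, B, E.
Then their neighbours: C.
Nothing further is reachable.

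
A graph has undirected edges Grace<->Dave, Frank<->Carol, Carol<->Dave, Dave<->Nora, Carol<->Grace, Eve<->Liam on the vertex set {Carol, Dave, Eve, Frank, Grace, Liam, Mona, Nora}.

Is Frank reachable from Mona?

Mona has no edges, so nothing is reachable from it.

No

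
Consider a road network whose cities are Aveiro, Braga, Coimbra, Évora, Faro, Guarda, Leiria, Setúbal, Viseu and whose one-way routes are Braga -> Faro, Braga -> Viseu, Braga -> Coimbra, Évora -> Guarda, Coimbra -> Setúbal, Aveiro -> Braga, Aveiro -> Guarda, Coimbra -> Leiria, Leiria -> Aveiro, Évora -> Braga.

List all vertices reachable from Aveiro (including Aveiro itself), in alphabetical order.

Start at Aveiro.
Its neighbours: Braga, Guarda.
Then their neighbours: Coimbra, Faro, Viseu.
Then next layer: Leiria, Setúbal.
Nothing further is reachable.

Aveiro, Braga, Coimbra, Faro, Guarda, Leiria, Setúbal, Viseu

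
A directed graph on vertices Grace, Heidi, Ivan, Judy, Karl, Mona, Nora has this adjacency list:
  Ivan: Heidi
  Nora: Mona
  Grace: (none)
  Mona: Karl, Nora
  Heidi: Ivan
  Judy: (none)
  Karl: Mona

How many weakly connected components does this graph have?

From Grace: component {Grace}.
From Heidi: component {Heidi, Ivan}.
From Judy: component {Judy}.
From Karl: component {Karl, Mona, Nora}.
That's 4 components.

4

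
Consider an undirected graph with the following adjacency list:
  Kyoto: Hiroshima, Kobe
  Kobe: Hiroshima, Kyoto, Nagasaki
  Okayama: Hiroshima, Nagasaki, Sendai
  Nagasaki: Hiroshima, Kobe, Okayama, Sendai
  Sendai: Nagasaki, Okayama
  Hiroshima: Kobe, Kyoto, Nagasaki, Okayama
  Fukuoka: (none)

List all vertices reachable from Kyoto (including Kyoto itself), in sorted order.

Start at Kyoto.
Its neighbours: Hiroshima, Kobe.
Then their neighbours: Nagasaki, Okayama.
Then next layer: Sendai.
Nothing further is reachable.

Hiroshima, Kobe, Kyoto, Nagasaki, Okayama, Sendai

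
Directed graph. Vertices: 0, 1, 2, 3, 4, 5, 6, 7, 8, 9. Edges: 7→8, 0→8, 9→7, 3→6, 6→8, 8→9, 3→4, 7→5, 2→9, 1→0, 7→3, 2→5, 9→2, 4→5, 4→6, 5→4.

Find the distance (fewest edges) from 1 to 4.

6

Distance 0: 1.
Distance 1: 0.
Distance 2: 8.
Distance 3: 9.
Distance 4: 2, 7.
Distance 5: 3, 5.
Distance 6: 4, 6 — contains 4.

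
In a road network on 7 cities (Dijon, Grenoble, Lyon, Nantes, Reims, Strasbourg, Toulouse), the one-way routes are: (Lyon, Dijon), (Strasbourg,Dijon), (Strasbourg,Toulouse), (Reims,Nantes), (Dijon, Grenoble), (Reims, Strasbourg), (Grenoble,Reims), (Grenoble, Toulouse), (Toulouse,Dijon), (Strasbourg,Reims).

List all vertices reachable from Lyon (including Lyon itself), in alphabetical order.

Dijon, Grenoble, Lyon, Nantes, Reims, Strasbourg, Toulouse

Start at Lyon.
Its neighbours: Dijon.
Then their neighbours: Grenoble.
Then next layer: Reims, Toulouse.
Then next layer: Nantes, Strasbourg.
Every vertex is now reached.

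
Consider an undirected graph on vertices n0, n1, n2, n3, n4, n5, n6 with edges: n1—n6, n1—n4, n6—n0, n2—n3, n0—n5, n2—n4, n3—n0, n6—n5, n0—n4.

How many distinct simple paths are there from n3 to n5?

n3–n0–n4–n1–n6–n5
n3–n0–n5
n3–n0–n6–n5
n3–n2–n4–n0–n5
n3–n2–n4–n0–n6–n5
n3–n2–n4–n1–n6–n0–n5
n3–n2–n4–n1–n6–n5

7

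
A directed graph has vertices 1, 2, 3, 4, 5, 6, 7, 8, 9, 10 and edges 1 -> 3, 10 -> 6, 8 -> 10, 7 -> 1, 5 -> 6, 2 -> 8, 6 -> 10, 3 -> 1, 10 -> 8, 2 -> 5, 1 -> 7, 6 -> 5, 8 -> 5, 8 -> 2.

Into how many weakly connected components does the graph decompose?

4

From 1: component {1, 3, 7}.
From 2: component {2, 5, 6, 8, 10}.
From 4: component {4}.
From 9: component {9}.
That's 4 components.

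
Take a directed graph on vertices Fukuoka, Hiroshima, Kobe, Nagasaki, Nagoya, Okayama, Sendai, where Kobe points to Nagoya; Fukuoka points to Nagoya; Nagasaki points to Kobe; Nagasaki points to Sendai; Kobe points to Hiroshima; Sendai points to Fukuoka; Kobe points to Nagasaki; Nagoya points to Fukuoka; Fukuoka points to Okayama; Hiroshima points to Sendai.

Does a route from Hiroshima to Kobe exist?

Explore from Hiroshima.
Distance 1: reach Sendai.
Distance 2: reach Fukuoka.
Distance 3: reach Nagoya, Okayama.
The search from Hiroshima is exhausted; no directed path reaches Kobe.

No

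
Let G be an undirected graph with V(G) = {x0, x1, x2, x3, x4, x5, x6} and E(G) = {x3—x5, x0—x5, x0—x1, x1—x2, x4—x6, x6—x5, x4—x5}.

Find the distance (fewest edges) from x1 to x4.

Distance 0: x1.
Distance 1: x0, x2.
Distance 2: x5.
Distance 3: x3, x4, x6 — contains x4.

3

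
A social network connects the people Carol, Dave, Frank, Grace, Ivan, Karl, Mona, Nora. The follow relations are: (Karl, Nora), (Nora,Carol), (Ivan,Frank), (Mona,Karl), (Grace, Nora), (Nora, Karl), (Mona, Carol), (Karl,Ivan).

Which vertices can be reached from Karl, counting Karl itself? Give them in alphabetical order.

Start at Karl.
Its neighbours: Ivan, Nora.
Then their neighbours: Carol, Frank.
Nothing further is reachable.

Carol, Frank, Ivan, Karl, Nora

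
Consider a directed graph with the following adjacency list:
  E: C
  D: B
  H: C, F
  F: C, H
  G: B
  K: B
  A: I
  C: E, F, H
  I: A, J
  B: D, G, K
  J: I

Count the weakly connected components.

From A: component {A, I, J}.
From B: component {B, D, G, K}.
From C: component {C, E, F, H}.
That's 3 components.

3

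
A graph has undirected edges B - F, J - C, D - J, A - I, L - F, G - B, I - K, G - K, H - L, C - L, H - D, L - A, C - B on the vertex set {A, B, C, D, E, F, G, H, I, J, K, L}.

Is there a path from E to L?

E has no edges, so nothing is reachable from it.

No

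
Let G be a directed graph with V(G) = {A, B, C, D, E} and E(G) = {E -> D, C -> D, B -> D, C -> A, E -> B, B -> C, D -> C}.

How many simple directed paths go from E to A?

3

E→B→C→A
E→B→D→C→A
E→D→C→A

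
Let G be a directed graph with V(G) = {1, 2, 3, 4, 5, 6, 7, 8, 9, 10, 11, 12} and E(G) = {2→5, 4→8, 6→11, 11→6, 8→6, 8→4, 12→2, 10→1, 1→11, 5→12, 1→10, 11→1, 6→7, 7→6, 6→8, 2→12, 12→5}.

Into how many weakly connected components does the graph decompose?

From 1: component {1, 4, 6, 7, 8, 10, 11}.
From 2: component {2, 5, 12}.
From 3: component {3}.
From 9: component {9}.
That's 4 components.

4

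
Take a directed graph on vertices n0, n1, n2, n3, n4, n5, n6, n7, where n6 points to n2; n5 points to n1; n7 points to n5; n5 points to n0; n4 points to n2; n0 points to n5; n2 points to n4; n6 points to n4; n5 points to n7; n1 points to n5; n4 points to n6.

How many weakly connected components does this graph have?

3

From n0: component {n0, n1, n5, n7}.
From n2: component {n2, n4, n6}.
From n3: component {n3}.
That's 3 components.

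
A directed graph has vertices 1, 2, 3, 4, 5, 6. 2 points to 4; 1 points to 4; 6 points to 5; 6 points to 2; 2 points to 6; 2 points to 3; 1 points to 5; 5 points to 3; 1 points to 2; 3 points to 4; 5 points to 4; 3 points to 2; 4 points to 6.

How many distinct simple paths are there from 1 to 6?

8

1→2→3→4→6
1→2→4→6
1→2→6
1→4→6
1→5→3→2→4→6
1→5→3→2→6
1→5→3→4→6
1→5→4→6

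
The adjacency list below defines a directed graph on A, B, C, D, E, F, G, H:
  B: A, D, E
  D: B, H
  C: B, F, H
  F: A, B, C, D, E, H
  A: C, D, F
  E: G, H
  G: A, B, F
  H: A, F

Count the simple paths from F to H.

28

F→A→C→B→D→H
F→A→C→B→E→H
F→A→C→H
F→A→D→B→E→H
F→A→D→H
F→B→A→C→H
F→B→A→D→H
F→B→D→H
... and 20 more.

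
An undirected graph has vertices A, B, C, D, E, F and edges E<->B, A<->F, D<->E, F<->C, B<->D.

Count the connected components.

2

From A: component {A, C, F}.
From B: component {B, D, E}.
That's 2 components.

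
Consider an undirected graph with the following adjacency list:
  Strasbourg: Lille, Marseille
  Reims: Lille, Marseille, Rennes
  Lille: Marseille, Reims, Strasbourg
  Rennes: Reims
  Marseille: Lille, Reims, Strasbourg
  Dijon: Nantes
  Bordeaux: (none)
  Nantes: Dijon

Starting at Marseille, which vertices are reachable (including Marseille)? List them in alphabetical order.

Lille, Marseille, Reims, Rennes, Strasbourg

Start at Marseille.
Its neighbours: Lille, Reims, Strasbourg.
Then their neighbours: Rennes.
Nothing further is reachable.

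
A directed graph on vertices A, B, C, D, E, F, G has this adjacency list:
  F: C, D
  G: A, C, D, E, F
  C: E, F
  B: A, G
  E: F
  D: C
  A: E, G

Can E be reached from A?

Explore from A.
Distance 1: reach E, G.
Found E.

Yes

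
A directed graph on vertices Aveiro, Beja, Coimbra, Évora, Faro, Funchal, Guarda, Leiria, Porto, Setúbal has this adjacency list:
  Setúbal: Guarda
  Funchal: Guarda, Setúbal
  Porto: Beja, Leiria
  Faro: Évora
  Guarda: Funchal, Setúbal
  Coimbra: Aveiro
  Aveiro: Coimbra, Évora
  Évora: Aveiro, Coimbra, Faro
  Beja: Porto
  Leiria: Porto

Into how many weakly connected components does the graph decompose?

From Aveiro: component {Aveiro, Coimbra, Évora, Faro}.
From Beja: component {Beja, Leiria, Porto}.
From Funchal: component {Funchal, Guarda, Setúbal}.
That's 3 components.

3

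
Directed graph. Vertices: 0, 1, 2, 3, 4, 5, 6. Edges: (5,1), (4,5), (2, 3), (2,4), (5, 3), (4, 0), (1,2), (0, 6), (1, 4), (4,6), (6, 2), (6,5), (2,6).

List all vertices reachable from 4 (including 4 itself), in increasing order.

0, 1, 2, 3, 4, 5, 6

Start at 4.
Its neighbours: 0, 5, 6.
Then their neighbours: 1, 2, 3.
Every vertex is now reached.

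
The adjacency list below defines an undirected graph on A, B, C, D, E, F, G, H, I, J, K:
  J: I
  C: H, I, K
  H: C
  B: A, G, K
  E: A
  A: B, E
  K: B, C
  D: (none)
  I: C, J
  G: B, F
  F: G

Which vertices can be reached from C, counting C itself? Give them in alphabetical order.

A, B, C, E, F, G, H, I, J, K

Start at C.
Its neighbours: H, I, K.
Then their neighbours: B, J.
Then next layer: A, G.
Then next layer: E, F.
Nothing further is reachable.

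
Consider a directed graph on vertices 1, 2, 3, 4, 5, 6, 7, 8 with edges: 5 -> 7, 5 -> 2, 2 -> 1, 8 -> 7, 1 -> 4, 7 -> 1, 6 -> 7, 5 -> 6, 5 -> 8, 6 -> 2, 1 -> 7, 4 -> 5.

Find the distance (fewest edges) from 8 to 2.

5

Distance 0: 8.
Distance 1: 7.
Distance 2: 1.
Distance 3: 4.
Distance 4: 5.
Distance 5: 2, 6 — contains 2.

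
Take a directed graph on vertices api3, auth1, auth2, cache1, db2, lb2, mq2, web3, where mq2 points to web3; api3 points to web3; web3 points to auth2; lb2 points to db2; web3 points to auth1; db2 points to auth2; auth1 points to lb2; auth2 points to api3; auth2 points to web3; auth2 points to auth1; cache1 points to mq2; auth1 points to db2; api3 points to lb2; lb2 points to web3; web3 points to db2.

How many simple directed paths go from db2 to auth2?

1

db2→auth2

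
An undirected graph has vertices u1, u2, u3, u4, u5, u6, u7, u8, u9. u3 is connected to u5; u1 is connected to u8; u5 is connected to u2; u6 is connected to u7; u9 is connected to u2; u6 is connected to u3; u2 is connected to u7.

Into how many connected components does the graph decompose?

From u1: component {u1, u8}.
From u2: component {u2, u3, u5, u6, u7, u9}.
From u4: component {u4}.
That's 3 components.

3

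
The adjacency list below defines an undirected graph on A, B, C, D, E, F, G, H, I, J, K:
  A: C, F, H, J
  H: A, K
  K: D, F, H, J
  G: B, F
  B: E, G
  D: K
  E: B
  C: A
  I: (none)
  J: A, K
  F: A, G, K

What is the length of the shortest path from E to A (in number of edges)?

Distance 0: E.
Distance 1: B.
Distance 2: G.
Distance 3: F.
Distance 4: A, K — contains A.

4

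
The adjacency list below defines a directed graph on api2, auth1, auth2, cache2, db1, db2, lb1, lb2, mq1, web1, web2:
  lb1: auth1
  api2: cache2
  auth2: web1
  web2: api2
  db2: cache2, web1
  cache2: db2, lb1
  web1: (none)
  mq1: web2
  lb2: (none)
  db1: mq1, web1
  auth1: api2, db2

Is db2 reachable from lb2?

No

lb2 has no outgoing edges, so nothing is reachable from it.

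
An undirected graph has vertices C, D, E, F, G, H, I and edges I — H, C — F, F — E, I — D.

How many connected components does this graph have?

From C: component {C, E, F}.
From D: component {D, H, I}.
From G: component {G}.
That's 3 components.

3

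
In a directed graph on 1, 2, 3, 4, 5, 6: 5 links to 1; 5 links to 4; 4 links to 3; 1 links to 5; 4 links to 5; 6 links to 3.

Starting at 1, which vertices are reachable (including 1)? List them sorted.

Start at 1.
Its neighbours: 5.
Then their neighbours: 4.
Then next layer: 3.
Nothing further is reachable.

1, 3, 4, 5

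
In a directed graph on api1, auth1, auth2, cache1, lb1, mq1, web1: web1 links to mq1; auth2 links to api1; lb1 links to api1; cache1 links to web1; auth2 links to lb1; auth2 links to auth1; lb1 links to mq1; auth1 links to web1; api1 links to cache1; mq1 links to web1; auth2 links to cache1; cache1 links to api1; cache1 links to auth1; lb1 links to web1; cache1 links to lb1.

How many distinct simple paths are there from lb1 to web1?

4

lb1→api1→cache1→auth1→web1
lb1→api1→cache1→web1
lb1→mq1→web1
lb1→web1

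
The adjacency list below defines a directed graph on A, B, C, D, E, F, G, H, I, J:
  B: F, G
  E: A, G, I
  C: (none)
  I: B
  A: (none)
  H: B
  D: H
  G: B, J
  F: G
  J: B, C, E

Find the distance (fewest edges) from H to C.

Distance 0: H.
Distance 1: B.
Distance 2: F, G.
Distance 3: J.
Distance 4: C, E — contains C.

4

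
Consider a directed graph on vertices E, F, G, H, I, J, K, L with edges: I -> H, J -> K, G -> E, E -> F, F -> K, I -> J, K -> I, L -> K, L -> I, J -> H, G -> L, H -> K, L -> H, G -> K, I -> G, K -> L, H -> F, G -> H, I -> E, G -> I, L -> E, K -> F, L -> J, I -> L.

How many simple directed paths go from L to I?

L→E→F→K→I
L→H→F→K→I
L→H→K→I
L→I
L→J→H→F→K→I
L→J→H→K→I
L→J→K→I
L→K→I

8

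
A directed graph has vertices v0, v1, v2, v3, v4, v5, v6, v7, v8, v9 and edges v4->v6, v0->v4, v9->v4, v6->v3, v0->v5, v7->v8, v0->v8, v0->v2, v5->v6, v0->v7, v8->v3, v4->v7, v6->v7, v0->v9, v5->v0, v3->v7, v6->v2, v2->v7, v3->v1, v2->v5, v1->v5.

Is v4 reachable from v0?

Explore from v0.
Distance 1: reach v2, v4, v5, v7, v8, v9.
Found v4.

Yes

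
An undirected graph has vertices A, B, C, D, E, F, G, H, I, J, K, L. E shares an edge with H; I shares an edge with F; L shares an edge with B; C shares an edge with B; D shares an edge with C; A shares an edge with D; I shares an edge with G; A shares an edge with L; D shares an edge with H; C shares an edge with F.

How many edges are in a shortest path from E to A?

Distance 0: E.
Distance 1: H.
Distance 2: D.
Distance 3: A, C — contains A.

3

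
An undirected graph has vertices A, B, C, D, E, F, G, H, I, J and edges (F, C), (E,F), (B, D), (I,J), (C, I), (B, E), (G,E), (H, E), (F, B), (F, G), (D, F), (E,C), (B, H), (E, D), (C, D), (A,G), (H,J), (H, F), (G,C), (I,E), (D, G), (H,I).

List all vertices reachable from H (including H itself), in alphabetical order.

Start at H.
Its neighbours: B, E, F, I, J.
Then their neighbours: C, D, G.
Then next layer: A.
Every vertex is now reached.

A, B, C, D, E, F, G, H, I, J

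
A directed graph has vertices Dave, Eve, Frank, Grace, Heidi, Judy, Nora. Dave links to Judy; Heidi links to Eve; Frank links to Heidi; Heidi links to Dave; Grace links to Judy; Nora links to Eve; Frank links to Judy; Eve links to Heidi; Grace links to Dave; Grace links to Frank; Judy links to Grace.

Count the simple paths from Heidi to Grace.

Heidi→Dave→Judy→Grace

1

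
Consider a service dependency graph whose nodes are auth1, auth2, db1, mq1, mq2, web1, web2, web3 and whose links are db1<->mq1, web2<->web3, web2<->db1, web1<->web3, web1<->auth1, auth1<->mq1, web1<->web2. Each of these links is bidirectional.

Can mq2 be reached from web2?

Explore from web2.
Distance 1: reach db1, web1, web3.
Distance 2: reach auth1, mq1.
The search is exhausted without reaching mq2; it lies in a different component.

No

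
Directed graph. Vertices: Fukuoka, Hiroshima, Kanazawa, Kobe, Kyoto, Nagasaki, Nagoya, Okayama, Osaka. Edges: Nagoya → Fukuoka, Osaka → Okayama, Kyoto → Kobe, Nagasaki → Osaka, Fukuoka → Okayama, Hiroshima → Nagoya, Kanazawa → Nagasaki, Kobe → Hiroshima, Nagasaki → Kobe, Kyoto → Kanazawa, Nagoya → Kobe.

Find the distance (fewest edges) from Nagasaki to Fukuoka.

Distance 0: Nagasaki.
Distance 1: Kobe, Osaka.
Distance 2: Hiroshima, Okayama.
Distance 3: Nagoya.
Distance 4: Fukuoka — contains Fukuoka.

4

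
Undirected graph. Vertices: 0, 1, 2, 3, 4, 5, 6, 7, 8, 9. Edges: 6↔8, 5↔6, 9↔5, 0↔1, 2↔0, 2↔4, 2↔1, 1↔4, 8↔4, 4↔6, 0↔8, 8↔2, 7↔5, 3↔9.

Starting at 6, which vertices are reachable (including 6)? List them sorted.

Start at 6.
Its neighbours: 4, 5, 8.
Then their neighbours: 0, 1, 2, 7, 9.
Then next layer: 3.
Every vertex is now reached.

0, 1, 2, 3, 4, 5, 6, 7, 8, 9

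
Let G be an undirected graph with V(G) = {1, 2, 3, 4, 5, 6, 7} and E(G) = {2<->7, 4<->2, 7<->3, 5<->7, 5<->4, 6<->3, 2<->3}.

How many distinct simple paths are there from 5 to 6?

4

5–4–2–3–6
5–4–2–7–3–6
5–7–2–3–6
5–7–3–6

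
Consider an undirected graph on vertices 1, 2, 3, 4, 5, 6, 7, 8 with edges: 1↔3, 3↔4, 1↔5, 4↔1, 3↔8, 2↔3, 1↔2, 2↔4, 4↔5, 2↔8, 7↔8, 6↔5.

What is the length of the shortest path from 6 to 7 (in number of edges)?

Distance 0: 6.
Distance 1: 5.
Distance 2: 1, 4.
Distance 3: 2, 3.
Distance 4: 8.
Distance 5: 7 — contains 7.

5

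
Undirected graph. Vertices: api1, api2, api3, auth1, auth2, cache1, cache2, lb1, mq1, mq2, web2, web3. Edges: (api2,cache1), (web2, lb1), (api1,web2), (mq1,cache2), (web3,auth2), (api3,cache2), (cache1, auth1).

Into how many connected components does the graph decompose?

5

From api1: component {api1, lb1, web2}.
From api2: component {api2, auth1, cache1}.
From api3: component {api3, cache2, mq1}.
From auth2: component {auth2, web3}.
From mq2: component {mq2}.
That's 5 components.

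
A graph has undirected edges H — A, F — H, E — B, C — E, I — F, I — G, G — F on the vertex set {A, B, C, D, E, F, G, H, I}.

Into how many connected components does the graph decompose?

3

From A: component {A, F, G, H, I}.
From B: component {B, C, E}.
From D: component {D}.
That's 3 components.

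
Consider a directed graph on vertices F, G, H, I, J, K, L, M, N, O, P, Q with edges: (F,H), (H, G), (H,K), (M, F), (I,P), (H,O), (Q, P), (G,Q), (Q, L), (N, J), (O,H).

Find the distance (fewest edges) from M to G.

3

Distance 0: M.
Distance 1: F.
Distance 2: H.
Distance 3: G, K, O — contains G.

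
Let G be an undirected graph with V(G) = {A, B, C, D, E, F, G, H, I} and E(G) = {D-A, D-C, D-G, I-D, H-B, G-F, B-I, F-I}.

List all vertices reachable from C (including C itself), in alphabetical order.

Start at C.
Its neighbours: D.
Then their neighbours: A, G, I.
Then next layer: B, F.
Then next layer: H.
Nothing further is reachable.

A, B, C, D, F, G, H, I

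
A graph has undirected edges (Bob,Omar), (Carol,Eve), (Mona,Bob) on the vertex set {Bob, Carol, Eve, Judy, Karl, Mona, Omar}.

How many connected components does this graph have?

From Bob: component {Bob, Mona, Omar}.
From Carol: component {Carol, Eve}.
From Judy: component {Judy}.
From Karl: component {Karl}.
That's 4 components.

4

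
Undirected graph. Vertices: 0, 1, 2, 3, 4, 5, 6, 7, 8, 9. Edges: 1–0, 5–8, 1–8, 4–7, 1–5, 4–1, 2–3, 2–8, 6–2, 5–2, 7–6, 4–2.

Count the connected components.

2

From 0: component {0, 1, 2, 3, 4, 5, 6, 7, 8}.
From 9: component {9}.
That's 2 components.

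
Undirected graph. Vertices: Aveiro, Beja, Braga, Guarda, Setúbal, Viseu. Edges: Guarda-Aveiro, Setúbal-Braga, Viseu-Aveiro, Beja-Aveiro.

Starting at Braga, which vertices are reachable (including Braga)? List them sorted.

Braga, Setúbal

Start at Braga.
Its neighbours: Setúbal.
Nothing further is reachable.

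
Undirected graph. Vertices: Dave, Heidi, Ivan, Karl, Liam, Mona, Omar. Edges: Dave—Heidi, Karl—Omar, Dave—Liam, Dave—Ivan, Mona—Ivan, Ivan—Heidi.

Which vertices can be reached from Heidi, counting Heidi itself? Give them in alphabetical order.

Dave, Heidi, Ivan, Liam, Mona

Start at Heidi.
Its neighbours: Dave, Ivan.
Then their neighbours: Liam, Mona.
Nothing further is reachable.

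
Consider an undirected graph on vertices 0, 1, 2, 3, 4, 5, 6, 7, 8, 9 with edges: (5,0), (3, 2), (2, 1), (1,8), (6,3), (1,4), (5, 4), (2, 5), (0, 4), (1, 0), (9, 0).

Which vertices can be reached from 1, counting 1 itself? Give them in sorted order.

Start at 1.
Its neighbours: 0, 2, 4, 8.
Then their neighbours: 3, 5, 9.
Then next layer: 6.
Nothing further is reachable.

0, 1, 2, 3, 4, 5, 6, 8, 9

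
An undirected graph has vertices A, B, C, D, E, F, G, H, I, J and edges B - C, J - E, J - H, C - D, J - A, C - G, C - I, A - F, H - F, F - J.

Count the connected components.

From A: component {A, E, F, H, J}.
From B: component {B, C, D, G, I}.
That's 2 components.

2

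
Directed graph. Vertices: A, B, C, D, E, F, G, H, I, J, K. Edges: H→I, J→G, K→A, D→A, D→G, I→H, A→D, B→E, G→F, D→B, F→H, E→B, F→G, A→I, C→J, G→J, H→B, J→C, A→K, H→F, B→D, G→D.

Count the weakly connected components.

From A: component {A, B, C, D, E, F, G, H, I, J, K}.
That's 1 component.

1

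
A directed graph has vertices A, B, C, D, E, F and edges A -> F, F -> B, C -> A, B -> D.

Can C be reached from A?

Explore from A.
Distance 1: reach F.
Distance 2: reach B.
Distance 3: reach D.
The search from A is exhausted; no directed path reaches C.

No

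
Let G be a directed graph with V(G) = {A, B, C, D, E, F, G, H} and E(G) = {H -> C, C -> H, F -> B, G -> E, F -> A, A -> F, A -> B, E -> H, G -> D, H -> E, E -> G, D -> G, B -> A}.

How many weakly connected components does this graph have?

2

From A: component {A, B, F}.
From C: component {C, D, E, G, H}.
That's 2 components.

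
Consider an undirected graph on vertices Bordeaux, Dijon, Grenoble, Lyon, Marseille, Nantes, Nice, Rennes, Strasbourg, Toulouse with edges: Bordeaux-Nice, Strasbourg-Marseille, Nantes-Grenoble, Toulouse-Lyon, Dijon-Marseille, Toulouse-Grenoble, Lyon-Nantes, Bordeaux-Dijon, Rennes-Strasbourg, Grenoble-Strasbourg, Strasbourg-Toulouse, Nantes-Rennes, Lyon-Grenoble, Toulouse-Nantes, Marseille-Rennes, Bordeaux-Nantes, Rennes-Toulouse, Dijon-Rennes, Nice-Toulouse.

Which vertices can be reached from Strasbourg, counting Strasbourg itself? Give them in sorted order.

Start at Strasbourg.
Its neighbours: Grenoble, Marseille, Rennes, Toulouse.
Then their neighbours: Dijon, Lyon, Nantes, Nice.
Then next layer: Bordeaux.
Every vertex is now reached.

Bordeaux, Dijon, Grenoble, Lyon, Marseille, Nantes, Nice, Rennes, Strasbourg, Toulouse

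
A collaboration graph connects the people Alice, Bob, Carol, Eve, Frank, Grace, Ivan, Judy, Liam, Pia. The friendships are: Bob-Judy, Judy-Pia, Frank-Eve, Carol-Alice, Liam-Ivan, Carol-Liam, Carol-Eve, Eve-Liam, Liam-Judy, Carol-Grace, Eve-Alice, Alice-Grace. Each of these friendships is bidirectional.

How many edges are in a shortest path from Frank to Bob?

Distance 0: Frank.
Distance 1: Eve.
Distance 2: Alice, Carol, Liam.
Distance 3: Grace, Ivan, Judy.
Distance 4: Bob, Pia — contains Bob.

4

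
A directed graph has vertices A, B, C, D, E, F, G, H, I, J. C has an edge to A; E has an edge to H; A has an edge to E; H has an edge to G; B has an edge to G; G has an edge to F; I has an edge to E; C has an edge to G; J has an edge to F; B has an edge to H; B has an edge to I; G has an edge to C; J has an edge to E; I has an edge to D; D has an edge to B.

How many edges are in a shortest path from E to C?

3

Distance 0: E.
Distance 1: H.
Distance 2: G.
Distance 3: C, F — contains C.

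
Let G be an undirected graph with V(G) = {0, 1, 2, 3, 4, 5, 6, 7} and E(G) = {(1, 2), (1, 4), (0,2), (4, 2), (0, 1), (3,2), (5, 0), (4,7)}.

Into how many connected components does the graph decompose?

From 0: component {0, 1, 2, 3, 4, 5, 7}.
From 6: component {6}.
That's 2 components.

2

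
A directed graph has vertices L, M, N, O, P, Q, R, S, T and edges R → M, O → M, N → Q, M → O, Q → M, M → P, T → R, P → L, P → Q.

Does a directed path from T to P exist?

Yes

Explore from T.
Distance 1: reach R.
Distance 2: reach M.
Distance 3: reach O, P.
Found P.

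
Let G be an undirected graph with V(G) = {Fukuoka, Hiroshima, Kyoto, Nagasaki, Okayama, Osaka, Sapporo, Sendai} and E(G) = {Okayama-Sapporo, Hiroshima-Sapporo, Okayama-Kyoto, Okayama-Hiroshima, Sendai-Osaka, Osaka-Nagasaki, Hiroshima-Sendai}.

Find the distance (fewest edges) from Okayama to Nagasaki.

Distance 0: Okayama.
Distance 1: Hiroshima, Kyoto, Sapporo.
Distance 2: Sendai.
Distance 3: Osaka.
Distance 4: Nagasaki — contains Nagasaki.

4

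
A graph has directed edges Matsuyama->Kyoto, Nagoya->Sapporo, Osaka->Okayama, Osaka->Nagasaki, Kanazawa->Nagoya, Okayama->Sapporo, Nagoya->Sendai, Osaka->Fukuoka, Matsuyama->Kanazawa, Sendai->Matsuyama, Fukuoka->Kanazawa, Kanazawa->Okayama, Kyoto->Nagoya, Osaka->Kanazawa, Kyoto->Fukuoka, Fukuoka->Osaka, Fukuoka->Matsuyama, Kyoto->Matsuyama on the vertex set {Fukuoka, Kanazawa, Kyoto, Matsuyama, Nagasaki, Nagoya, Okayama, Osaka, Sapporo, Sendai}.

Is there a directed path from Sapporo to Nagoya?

Sapporo has no outgoing edges, so nothing is reachable from it.

No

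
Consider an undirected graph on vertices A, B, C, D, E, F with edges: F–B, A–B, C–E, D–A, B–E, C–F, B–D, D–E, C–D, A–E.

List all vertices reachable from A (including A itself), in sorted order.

Start at A.
Its neighbours: B, D, E.
Then their neighbours: C, F.
Every vertex is now reached.

A, B, C, D, E, F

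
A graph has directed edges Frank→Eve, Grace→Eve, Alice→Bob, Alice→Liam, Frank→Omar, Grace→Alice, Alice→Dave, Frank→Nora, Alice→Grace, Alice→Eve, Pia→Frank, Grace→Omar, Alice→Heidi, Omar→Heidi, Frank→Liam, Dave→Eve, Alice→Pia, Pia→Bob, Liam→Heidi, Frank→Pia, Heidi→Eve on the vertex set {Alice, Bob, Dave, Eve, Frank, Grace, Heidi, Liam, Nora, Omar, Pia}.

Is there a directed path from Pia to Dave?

No

Explore from Pia.
Distance 1: reach Bob, Frank.
Distance 2: reach Eve, Liam, Nora, Omar.
Distance 3: reach Heidi.
The search from Pia is exhausted; no directed path reaches Dave.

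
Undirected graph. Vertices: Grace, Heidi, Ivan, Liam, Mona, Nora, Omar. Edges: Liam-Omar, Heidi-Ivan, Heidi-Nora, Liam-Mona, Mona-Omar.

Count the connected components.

3

From Grace: component {Grace}.
From Heidi: component {Heidi, Ivan, Nora}.
From Liam: component {Liam, Mona, Omar}.
That's 3 components.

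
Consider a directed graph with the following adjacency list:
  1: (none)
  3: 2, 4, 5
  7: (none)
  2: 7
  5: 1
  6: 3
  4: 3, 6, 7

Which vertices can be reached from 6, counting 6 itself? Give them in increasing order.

Start at 6.
Its neighbours: 3.
Then their neighbours: 2, 4, 5.
Then next layer: 1, 7.
Every vertex is now reached.

1, 2, 3, 4, 5, 6, 7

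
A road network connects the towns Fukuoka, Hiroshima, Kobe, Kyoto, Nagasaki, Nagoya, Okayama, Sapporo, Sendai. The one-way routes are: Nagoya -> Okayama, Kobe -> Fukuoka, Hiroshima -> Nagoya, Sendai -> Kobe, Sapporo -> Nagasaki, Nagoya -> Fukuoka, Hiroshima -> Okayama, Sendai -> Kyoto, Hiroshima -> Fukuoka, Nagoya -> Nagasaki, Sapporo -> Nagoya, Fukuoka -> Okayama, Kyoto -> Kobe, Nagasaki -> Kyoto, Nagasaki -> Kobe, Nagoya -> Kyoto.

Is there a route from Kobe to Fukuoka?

Yes

Explore from Kobe.
Distance 1: reach Fukuoka.
Found Fukuoka.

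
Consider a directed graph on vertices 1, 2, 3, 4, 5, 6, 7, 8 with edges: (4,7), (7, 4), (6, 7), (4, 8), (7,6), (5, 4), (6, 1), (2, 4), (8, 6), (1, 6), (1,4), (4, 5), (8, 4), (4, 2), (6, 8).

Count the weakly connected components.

2

From 1: component {1, 2, 4, 5, 6, 7, 8}.
From 3: component {3}.
That's 2 components.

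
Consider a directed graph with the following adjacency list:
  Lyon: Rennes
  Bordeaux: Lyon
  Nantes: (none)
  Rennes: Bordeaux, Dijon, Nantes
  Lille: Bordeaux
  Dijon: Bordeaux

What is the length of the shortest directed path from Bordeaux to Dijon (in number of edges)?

3

Distance 0: Bordeaux.
Distance 1: Lyon.
Distance 2: Rennes.
Distance 3: Dijon, Nantes — contains Dijon.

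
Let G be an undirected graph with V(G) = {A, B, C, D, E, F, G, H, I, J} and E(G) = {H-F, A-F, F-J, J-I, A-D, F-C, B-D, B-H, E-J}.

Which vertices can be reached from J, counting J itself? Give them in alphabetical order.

Start at J.
Its neighbours: E, F, I.
Then their neighbours: A, C, H.
Then next layer: B, D.
Nothing further is reachable.

A, B, C, D, E, F, H, I, J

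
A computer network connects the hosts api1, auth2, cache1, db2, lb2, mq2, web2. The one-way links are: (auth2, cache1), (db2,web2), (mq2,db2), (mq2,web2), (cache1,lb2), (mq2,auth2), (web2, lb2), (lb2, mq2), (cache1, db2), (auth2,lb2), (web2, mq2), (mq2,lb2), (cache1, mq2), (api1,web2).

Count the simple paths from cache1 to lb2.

8

cache1→db2→web2→lb2
cache1→db2→web2→mq2→auth2→lb2
cache1→db2→web2→mq2→lb2
cache1→lb2
cache1→mq2→auth2→lb2
cache1→mq2→db2→web2→lb2
cache1→mq2→lb2
cache1→mq2→web2→lb2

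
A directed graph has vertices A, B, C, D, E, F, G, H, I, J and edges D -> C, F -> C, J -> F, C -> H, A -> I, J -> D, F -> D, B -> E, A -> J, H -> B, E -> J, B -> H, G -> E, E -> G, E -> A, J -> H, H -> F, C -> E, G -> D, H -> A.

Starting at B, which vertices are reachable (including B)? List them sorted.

A, B, C, D, E, F, G, H, I, J

Start at B.
Its neighbours: E, H.
Then their neighbours: A, F, G, J.
Then next layer: C, D, I.
Every vertex is now reached.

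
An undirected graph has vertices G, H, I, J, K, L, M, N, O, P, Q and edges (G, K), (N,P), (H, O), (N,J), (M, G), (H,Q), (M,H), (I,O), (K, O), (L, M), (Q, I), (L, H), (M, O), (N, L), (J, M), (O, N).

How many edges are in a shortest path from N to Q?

3

Distance 0: N.
Distance 1: J, L, O, P.
Distance 2: H, I, K, M.
Distance 3: G, Q — contains Q.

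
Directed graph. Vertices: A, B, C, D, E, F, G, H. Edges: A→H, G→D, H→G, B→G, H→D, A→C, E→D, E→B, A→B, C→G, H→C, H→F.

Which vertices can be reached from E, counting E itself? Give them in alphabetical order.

Start at E.
Its neighbours: B, D.
Then their neighbours: G.
Nothing further is reachable.

B, D, E, G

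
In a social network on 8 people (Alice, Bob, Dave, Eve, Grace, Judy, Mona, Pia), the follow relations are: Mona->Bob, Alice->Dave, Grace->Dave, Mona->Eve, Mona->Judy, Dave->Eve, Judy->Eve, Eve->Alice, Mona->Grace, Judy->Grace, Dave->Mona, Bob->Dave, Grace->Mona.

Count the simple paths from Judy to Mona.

3

Judy→Eve→Alice→Dave→Mona
Judy→Grace→Dave→Mona
Judy→Grace→Mona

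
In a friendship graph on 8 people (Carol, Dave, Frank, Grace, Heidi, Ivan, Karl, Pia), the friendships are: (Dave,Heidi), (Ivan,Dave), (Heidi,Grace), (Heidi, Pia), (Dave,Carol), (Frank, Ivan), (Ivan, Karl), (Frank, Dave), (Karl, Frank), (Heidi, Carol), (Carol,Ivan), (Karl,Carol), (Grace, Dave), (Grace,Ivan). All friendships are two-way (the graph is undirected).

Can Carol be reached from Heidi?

Explore from Heidi.
Distance 1: reach Carol, Dave, Grace, Pia.
Found Carol.

Yes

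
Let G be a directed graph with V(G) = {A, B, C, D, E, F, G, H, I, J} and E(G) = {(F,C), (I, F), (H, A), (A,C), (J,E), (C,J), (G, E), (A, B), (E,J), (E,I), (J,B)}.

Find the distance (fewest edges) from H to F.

Distance 0: H.
Distance 1: A.
Distance 2: B, C.
Distance 3: J.
Distance 4: E.
Distance 5: I.
Distance 6: F — contains F.

6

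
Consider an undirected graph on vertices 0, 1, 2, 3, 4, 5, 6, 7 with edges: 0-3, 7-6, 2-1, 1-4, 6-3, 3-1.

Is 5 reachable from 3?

No

Explore from 3.
Distance 1: reach 0, 1, 6.
Distance 2: reach 2, 4, 7.
The search is exhausted without reaching 5; it lies in a different component.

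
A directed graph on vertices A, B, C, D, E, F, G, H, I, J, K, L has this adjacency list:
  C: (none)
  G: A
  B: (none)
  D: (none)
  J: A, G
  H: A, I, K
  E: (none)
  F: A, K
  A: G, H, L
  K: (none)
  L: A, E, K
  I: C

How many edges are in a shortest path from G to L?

2

Distance 0: G.
Distance 1: A.
Distance 2: H, L — contains L.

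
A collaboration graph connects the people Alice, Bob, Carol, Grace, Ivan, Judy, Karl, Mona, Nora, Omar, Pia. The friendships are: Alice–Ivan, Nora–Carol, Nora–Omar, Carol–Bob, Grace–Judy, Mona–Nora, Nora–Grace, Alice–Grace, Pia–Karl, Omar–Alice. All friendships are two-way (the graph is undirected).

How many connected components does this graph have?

From Alice: component {Alice, Bob, Carol, Grace, Ivan, Judy, Mona, Nora, Omar}.
From Karl: component {Karl, Pia}.
That's 2 components.

2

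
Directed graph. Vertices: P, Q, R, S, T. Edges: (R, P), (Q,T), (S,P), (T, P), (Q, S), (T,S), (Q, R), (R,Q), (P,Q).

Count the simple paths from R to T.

2

R→P→Q→T
R→Q→T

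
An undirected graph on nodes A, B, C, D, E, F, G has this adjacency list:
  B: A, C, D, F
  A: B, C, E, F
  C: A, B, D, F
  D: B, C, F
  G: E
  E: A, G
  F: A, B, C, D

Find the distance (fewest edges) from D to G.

Distance 0: D.
Distance 1: B, C, F.
Distance 2: A.
Distance 3: E.
Distance 4: G — contains G.

4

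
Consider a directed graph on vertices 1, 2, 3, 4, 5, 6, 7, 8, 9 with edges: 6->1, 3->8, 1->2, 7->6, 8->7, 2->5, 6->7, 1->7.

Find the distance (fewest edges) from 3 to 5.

6

Distance 0: 3.
Distance 1: 8.
Distance 2: 7.
Distance 3: 6.
Distance 4: 1.
Distance 5: 2.
Distance 6: 5 — contains 5.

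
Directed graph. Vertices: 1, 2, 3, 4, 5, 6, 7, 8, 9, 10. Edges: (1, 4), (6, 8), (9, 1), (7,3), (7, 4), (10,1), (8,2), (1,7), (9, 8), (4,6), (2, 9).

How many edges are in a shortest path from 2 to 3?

Distance 0: 2.
Distance 1: 9.
Distance 2: 1, 8.
Distance 3: 4, 7.
Distance 4: 3, 6 — contains 3.

4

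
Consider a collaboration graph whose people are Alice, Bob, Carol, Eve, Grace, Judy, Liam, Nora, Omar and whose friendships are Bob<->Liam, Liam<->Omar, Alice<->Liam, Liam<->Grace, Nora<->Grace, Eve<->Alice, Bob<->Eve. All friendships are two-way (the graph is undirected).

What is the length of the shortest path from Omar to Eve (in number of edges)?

Distance 0: Omar.
Distance 1: Liam.
Distance 2: Alice, Bob, Grace.
Distance 3: Eve, Nora — contains Eve.

3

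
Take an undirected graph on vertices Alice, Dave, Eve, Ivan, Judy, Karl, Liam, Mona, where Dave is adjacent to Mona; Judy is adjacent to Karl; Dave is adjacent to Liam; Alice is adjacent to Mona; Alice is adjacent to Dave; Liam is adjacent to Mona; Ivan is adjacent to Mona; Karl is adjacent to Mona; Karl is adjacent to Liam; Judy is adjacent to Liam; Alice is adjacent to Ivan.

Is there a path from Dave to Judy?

Explore from Dave.
Distance 1: reach Alice, Liam, Mona.
Distance 2: reach Ivan, Judy, Karl.
Found Judy.

Yes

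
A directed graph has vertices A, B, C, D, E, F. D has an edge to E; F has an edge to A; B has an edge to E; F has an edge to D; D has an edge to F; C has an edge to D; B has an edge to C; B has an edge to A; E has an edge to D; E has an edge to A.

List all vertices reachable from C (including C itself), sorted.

A, C, D, E, F

Start at C.
Its neighbours: D.
Then their neighbours: E, F.
Then next layer: A.
Nothing further is reachable.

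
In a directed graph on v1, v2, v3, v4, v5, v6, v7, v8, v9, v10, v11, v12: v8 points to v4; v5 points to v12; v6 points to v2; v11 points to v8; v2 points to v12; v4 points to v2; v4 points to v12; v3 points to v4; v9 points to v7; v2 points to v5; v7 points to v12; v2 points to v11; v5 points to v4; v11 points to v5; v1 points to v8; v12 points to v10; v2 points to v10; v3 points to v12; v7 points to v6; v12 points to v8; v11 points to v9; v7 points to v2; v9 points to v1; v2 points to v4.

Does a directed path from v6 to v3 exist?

Explore from v6.
Distance 1: reach v2.
Distance 2: reach v4, v5, v10, v11, v12.
Distance 3: reach v8, v9.
Distance 4: reach v1, v7.
The search from v6 is exhausted; no directed path reaches v3.

No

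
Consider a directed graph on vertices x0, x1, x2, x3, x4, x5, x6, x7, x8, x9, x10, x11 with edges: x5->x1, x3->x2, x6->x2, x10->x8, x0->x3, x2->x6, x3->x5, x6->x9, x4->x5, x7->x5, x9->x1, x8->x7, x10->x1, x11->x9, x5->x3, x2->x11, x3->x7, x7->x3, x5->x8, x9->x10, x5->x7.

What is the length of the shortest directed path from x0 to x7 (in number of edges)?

Distance 0: x0.
Distance 1: x3.
Distance 2: x2, x5, x7 — contains x7.

2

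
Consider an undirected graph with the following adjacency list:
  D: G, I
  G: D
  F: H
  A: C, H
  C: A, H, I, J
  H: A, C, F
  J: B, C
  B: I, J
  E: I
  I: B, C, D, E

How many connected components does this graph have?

From A: component {A, B, C, D, E, F, G, H, I, J}.
That's 1 component.

1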